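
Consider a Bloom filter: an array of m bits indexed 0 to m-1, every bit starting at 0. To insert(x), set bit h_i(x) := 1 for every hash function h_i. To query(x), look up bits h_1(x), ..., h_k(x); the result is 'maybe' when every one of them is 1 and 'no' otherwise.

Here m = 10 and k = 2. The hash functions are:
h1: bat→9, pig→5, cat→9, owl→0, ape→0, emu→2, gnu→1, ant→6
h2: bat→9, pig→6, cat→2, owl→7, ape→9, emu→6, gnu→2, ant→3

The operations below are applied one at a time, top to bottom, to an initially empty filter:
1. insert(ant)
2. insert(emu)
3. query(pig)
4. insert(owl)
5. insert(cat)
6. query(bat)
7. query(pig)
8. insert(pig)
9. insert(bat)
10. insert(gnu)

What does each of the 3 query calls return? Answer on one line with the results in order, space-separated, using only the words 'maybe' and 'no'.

Start: bits=0000000000
Op 1: insert ant -> sets bits 3 6 -> bits=0001001000
Op 2: insert emu -> sets bits 2 6 -> bits=0011001000
Op 3: query pig -> checks bit5=0, bit6=1 (has a 0) -> no
Op 4: insert owl -> sets bits 0 7 -> bits=1011001100
Op 5: insert cat -> sets bits 2 9 -> bits=1011001101
Op 6: query bat -> checks bit9=1 (all 1) -> maybe
Op 7: query pig -> checks bit5=0, bit6=1 (has a 0) -> no
Op 8: insert pig -> sets bits 5 6 -> bits=1011011101
Op 9: insert bat -> sets bits 9 -> bits=1011011101
Op 10: insert gnu -> sets bits 1 2 -> bits=1111011101
Query results in order: no maybe no

Answer: no maybe no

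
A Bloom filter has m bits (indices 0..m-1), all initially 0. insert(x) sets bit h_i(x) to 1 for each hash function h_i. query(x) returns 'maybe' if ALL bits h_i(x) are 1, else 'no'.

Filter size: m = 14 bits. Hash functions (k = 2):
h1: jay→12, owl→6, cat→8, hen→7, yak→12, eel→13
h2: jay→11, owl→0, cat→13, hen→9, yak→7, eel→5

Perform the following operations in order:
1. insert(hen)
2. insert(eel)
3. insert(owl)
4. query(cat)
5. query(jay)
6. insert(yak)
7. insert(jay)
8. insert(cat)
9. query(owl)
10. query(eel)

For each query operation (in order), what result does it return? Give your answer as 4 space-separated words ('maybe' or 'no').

Answer: no no maybe maybe

Derivation:
Start: bits=00000000000000
Op 1: insert hen -> sets bits 7 9 -> bits=00000001010000
Op 2: insert eel -> sets bits 5 13 -> bits=00000101010001
Op 3: insert owl -> sets bits 0 6 -> bits=10000111010001
Op 4: query cat -> checks bit8=0, bit13=1 (has a 0) -> no
Op 5: query jay -> checks bit11=0, bit12=0 (has a 0) -> no
Op 6: insert yak -> sets bits 7 12 -> bits=10000111010011
Op 7: insert jay -> sets bits 11 12 -> bits=10000111010111
Op 8: insert cat -> sets bits 8 13 -> bits=10000111110111
Op 9: query owl -> checks bit0=1, bit6=1 (all 1) -> maybe
Op 10: query eel -> checks bit5=1, bit13=1 (all 1) -> maybe
Query results in order: no no maybe maybe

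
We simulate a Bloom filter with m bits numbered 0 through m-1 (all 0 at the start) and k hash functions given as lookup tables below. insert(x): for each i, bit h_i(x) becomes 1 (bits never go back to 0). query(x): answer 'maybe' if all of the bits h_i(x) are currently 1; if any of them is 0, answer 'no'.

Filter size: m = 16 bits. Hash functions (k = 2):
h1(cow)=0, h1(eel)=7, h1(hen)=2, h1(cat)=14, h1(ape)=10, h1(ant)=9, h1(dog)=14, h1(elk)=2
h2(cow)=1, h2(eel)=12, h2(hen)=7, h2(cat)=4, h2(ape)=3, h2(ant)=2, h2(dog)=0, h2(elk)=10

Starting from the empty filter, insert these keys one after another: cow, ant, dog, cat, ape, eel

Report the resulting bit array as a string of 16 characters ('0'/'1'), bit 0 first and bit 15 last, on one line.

Start: bits=0000000000000000
After insert 'cow': sets bits 0 1 -> bits=1100000000000000
After insert 'ant': sets bits 2 9 -> bits=1110000001000000
After insert 'dog': sets bits 0 14 -> bits=1110000001000010
After insert 'cat': sets bits 4 14 -> bits=1110100001000010
After insert 'ape': sets bits 3 10 -> bits=1111100001100010
After insert 'eel': sets bits 7 12 -> bits=1111100101101010

Answer: 1111100101101010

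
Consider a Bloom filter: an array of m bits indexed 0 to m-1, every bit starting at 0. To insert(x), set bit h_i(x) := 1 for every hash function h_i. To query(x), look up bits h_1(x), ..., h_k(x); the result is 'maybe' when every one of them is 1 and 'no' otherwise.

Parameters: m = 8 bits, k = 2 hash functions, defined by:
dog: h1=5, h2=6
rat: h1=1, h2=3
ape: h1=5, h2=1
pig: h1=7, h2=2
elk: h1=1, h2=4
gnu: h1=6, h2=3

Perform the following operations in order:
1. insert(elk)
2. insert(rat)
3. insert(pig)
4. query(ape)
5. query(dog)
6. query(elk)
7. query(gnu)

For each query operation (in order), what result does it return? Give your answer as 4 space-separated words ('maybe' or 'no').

Start: bits=00000000
Op 1: insert elk -> sets bits 1 4 -> bits=01001000
Op 2: insert rat -> sets bits 1 3 -> bits=01011000
Op 3: insert pig -> sets bits 2 7 -> bits=01111001
Op 4: query ape -> checks bit1=1, bit5=0 (has a 0) -> no
Op 5: query dog -> checks bit5=0, bit6=0 (has a 0) -> no
Op 6: query elk -> checks bit1=1, bit4=1 (all 1) -> maybe
Op 7: query gnu -> checks bit3=1, bit6=0 (has a 0) -> no
Query results in order: no no maybe no

Answer: no no maybe no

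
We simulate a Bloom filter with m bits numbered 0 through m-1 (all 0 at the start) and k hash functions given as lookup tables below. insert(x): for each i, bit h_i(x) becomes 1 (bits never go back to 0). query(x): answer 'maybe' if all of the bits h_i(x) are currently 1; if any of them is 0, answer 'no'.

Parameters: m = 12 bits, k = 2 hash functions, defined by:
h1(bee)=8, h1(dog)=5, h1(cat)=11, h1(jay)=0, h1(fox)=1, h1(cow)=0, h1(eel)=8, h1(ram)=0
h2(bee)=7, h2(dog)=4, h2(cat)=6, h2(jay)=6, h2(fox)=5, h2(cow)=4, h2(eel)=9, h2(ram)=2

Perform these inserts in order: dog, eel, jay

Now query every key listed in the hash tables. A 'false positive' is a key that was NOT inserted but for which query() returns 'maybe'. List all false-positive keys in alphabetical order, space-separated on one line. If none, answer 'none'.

Start: bits=000000000000
After insert 'dog': sets bits 4 5 -> bits=000011000000
After insert 'eel': sets bits 8 9 -> bits=000011001100
After insert 'jay': sets bits 0 6 -> bits=100011101100
Not inserted: bee cat cow fox ram — query each against bits=100011101100:
query bee: checks bit7=0, bit8=1 (has a 0) -> no => not a false positive
query cat: checks bit6=1, bit11=0 (has a 0) -> no => not a false positive
query cow: checks bit0=1, bit4=1 (all 1) -> maybe => FALSE POSITIVE
query fox: checks bit1=0, bit5=1 (has a 0) -> no => not a false positive
query ram: checks bit0=1, bit2=0 (has a 0) -> no => not a false positive
False positives (alphabetical): cow

Answer: cow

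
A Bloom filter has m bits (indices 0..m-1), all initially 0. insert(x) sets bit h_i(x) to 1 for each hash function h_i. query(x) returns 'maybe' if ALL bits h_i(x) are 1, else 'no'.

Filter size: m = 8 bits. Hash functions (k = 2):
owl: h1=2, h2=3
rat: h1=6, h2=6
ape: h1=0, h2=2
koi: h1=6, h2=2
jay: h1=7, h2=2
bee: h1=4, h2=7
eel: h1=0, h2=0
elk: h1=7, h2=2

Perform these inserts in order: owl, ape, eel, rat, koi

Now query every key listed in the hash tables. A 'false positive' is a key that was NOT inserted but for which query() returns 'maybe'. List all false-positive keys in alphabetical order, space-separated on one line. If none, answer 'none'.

Start: bits=00000000
After insert 'owl': sets bits 2 3 -> bits=00110000
After insert 'ape': sets bits 0 2 -> bits=10110000
After insert 'eel': sets bits 0 -> bits=10110000
After insert 'rat': sets bits 6 -> bits=10110010
After insert 'koi': sets bits 2 6 -> bits=10110010
Not inserted: bee elk jay — query each against bits=10110010:
query bee: checks bit4=0, bit7=0 (has a 0) -> no => not a false positive
query elk: checks bit2=1, bit7=0 (has a 0) -> no => not a false positive
query jay: checks bit2=1, bit7=0 (has a 0) -> no => not a false positive
False positives (alphabetical): none

Answer: none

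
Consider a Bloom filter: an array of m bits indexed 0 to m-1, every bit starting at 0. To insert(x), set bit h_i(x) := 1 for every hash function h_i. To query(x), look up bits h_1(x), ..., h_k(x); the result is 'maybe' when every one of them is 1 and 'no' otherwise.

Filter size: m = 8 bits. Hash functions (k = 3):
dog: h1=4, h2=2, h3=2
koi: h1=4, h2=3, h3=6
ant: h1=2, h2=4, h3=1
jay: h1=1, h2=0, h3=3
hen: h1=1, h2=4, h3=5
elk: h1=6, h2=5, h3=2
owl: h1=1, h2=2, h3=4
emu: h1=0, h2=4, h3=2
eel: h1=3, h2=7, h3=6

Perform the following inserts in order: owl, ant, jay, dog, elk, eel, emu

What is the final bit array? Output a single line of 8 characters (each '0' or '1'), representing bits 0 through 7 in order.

Start: bits=00000000
After insert 'owl': sets bits 1 2 4 -> bits=01101000
After insert 'ant': sets bits 1 2 4 -> bits=01101000
After insert 'jay': sets bits 0 1 3 -> bits=11111000
After insert 'dog': sets bits 2 4 -> bits=11111000
After insert 'elk': sets bits 2 5 6 -> bits=11111110
After insert 'eel': sets bits 3 6 7 -> bits=11111111
After insert 'emu': sets bits 0 2 4 -> bits=11111111

Answer: 11111111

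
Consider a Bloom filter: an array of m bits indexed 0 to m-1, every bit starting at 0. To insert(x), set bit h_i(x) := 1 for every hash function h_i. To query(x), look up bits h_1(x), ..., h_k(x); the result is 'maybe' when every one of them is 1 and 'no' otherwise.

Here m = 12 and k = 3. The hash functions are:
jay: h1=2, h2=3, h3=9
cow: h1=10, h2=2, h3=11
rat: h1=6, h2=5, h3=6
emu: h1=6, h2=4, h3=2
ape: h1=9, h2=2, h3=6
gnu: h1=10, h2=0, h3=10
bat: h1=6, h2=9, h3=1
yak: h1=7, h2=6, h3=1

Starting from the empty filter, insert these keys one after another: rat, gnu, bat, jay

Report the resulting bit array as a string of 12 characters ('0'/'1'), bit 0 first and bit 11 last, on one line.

Start: bits=000000000000
After insert 'rat': sets bits 5 6 -> bits=000001100000
After insert 'gnu': sets bits 0 10 -> bits=100001100010
After insert 'bat': sets bits 1 6 9 -> bits=110001100110
After insert 'jay': sets bits 2 3 9 -> bits=111101100110

Answer: 111101100110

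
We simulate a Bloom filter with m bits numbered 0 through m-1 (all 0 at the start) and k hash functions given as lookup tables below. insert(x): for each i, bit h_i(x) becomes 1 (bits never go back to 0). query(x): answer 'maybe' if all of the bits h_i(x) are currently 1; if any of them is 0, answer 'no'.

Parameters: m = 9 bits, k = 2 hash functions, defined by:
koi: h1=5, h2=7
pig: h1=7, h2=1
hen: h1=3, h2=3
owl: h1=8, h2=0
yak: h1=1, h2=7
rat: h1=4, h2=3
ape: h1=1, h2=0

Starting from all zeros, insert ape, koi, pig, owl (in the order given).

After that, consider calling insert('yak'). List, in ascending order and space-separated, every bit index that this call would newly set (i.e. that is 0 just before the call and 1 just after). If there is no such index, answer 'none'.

Answer: none

Derivation:
Start: bits=000000000
After insert 'ape': sets bits 0 1 -> bits=110000000
After insert 'koi': sets bits 5 7 -> bits=110001010
After insert 'pig': sets bits 1 7 -> bits=110001010
After insert 'owl': sets bits 0 8 -> bits=110001011
insert 'yak' would touch bits 1 7; currently bit1=1, bit7=1
Bits that are 0 among those (would change 0->1): none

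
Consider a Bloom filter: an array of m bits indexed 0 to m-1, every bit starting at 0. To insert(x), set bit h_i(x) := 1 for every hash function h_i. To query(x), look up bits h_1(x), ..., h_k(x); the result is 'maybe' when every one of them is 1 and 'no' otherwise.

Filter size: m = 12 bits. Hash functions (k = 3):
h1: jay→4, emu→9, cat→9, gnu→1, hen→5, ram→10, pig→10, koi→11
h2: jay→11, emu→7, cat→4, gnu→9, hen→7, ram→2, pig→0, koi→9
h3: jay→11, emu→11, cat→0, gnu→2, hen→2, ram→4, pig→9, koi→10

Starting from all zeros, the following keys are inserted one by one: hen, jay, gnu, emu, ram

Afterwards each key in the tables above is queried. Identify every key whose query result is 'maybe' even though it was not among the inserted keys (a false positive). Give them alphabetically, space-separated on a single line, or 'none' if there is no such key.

Answer: koi

Derivation:
Start: bits=000000000000
After insert 'hen': sets bits 2 5 7 -> bits=001001010000
After insert 'jay': sets bits 4 11 -> bits=001011010001
After insert 'gnu': sets bits 1 2 9 -> bits=011011010101
After insert 'emu': sets bits 7 9 11 -> bits=011011010101
After insert 'ram': sets bits 2 4 10 -> bits=011011010111
Not inserted: cat koi pig — query each against bits=011011010111:
query cat: checks bit0=0, bit4=1, bit9=1 (has a 0) -> no => not a false positive
query koi: checks bit9=1, bit10=1, bit11=1 (all 1) -> maybe => FALSE POSITIVE
query pig: checks bit0=0, bit9=1, bit10=1 (has a 0) -> no => not a false positive
False positives (alphabetical): koi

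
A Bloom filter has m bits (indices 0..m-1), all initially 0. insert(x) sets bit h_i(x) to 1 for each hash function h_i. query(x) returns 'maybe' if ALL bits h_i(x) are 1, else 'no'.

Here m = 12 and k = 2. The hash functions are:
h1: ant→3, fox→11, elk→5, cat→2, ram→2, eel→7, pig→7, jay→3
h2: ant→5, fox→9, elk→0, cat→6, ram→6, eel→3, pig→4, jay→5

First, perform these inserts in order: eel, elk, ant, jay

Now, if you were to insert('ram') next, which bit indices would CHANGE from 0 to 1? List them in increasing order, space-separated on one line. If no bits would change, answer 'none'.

Answer: 2 6

Derivation:
Start: bits=000000000000
After insert 'eel': sets bits 3 7 -> bits=000100010000
After insert 'elk': sets bits 0 5 -> bits=100101010000
After insert 'ant': sets bits 3 5 -> bits=100101010000
After insert 'jay': sets bits 3 5 -> bits=100101010000
insert 'ram' would touch bits 2 6; currently bit2=0, bit6=0
Bits that are 0 among those (would change 0->1): 2 6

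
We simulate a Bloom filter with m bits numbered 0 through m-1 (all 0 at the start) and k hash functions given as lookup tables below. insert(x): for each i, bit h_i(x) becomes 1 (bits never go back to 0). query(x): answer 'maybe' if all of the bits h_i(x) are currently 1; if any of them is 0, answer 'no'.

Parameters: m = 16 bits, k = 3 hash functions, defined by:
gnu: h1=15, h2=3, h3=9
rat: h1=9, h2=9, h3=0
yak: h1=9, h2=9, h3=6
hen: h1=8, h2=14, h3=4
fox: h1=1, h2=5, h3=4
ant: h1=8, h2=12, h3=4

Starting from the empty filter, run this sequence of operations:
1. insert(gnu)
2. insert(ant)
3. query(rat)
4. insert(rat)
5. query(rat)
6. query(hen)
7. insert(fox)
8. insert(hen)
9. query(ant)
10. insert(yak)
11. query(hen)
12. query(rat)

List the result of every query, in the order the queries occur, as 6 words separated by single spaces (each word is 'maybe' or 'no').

Start: bits=0000000000000000
Op 1: insert gnu -> sets bits 3 9 15 -> bits=0001000001000001
Op 2: insert ant -> sets bits 4 8 12 -> bits=0001100011001001
Op 3: query rat -> checks bit0=0, bit9=1 (has a 0) -> no
Op 4: insert rat -> sets bits 0 9 -> bits=1001100011001001
Op 5: query rat -> checks bit0=1, bit9=1 (all 1) -> maybe
Op 6: query hen -> checks bit4=1, bit8=1, bit14=0 (has a 0) -> no
Op 7: insert fox -> sets bits 1 4 5 -> bits=1101110011001001
Op 8: insert hen -> sets bits 4 8 14 -> bits=1101110011001011
Op 9: query ant -> checks bit4=1, bit8=1, bit12=1 (all 1) -> maybe
Op 10: insert yak -> sets bits 6 9 -> bits=1101111011001011
Op 11: query hen -> checks bit4=1, bit8=1, bit14=1 (all 1) -> maybe
Op 12: query rat -> checks bit0=1, bit9=1 (all 1) -> maybe
Query results in order: no maybe no maybe maybe maybe

Answer: no maybe no maybe maybe maybe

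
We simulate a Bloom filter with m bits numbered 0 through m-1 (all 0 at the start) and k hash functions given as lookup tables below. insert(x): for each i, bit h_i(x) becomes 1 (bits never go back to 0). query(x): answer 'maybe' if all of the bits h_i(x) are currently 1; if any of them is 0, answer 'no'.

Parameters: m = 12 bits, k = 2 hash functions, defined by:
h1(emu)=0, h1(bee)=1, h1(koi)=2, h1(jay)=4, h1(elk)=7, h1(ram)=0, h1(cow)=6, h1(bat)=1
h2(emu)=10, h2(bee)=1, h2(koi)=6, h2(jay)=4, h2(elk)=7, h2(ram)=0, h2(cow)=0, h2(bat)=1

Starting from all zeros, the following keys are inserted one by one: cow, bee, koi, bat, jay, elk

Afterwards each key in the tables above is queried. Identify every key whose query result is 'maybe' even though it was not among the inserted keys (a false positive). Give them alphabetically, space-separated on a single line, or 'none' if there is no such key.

Start: bits=000000000000
After insert 'cow': sets bits 0 6 -> bits=100000100000
After insert 'bee': sets bits 1 -> bits=110000100000
After insert 'koi': sets bits 2 6 -> bits=111000100000
After insert 'bat': sets bits 1 -> bits=111000100000
After insert 'jay': sets bits 4 -> bits=111010100000
After insert 'elk': sets bits 7 -> bits=111010110000
Not inserted: emu ram — query each against bits=111010110000:
query emu: checks bit0=1, bit10=0 (has a 0) -> no => not a false positive
query ram: checks bit0=1 (all 1) -> maybe => FALSE POSITIVE
False positives (alphabetical): ram

Answer: ram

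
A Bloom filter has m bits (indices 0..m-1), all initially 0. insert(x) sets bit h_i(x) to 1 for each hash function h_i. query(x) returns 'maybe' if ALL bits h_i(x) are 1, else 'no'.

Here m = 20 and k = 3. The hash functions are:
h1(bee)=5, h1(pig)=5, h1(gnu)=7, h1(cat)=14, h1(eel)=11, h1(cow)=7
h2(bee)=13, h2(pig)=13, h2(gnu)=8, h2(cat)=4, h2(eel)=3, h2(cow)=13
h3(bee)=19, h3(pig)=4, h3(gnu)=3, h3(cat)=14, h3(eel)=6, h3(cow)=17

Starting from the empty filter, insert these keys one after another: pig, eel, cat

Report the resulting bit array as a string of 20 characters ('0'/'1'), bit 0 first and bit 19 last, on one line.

Start: bits=00000000000000000000
After insert 'pig': sets bits 4 5 13 -> bits=00001100000001000000
After insert 'eel': sets bits 3 6 11 -> bits=00011110000101000000
After insert 'cat': sets bits 4 14 -> bits=00011110000101100000

Answer: 00011110000101100000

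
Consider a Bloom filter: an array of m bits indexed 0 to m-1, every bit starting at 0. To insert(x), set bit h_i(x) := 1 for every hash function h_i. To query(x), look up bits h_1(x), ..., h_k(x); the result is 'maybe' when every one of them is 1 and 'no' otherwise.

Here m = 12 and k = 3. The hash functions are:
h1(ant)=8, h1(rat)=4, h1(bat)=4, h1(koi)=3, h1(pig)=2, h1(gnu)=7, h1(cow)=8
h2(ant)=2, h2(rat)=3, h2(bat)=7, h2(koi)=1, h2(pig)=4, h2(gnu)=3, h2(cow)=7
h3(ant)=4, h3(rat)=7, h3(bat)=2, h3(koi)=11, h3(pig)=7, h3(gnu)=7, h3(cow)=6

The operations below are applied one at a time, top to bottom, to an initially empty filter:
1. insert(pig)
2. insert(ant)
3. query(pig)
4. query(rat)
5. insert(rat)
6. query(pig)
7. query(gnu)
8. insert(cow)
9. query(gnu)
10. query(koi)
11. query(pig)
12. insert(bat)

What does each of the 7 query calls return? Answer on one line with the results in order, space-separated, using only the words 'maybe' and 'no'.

Answer: maybe no maybe maybe maybe no maybe

Derivation:
Start: bits=000000000000
Op 1: insert pig -> sets bits 2 4 7 -> bits=001010010000
Op 2: insert ant -> sets bits 2 4 8 -> bits=001010011000
Op 3: query pig -> checks bit2=1, bit4=1, bit7=1 (all 1) -> maybe
Op 4: query rat -> checks bit3=0, bit4=1, bit7=1 (has a 0) -> no
Op 5: insert rat -> sets bits 3 4 7 -> bits=001110011000
Op 6: query pig -> checks bit2=1, bit4=1, bit7=1 (all 1) -> maybe
Op 7: query gnu -> checks bit3=1, bit7=1 (all 1) -> maybe
Op 8: insert cow -> sets bits 6 7 8 -> bits=001110111000
Op 9: query gnu -> checks bit3=1, bit7=1 (all 1) -> maybe
Op 10: query koi -> checks bit1=0, bit3=1, bit11=0 (has a 0) -> no
Op 11: query pig -> checks bit2=1, bit4=1, bit7=1 (all 1) -> maybe
Op 12: insert bat -> sets bits 2 4 7 -> bits=001110111000
Query results in order: maybe no maybe maybe maybe no maybe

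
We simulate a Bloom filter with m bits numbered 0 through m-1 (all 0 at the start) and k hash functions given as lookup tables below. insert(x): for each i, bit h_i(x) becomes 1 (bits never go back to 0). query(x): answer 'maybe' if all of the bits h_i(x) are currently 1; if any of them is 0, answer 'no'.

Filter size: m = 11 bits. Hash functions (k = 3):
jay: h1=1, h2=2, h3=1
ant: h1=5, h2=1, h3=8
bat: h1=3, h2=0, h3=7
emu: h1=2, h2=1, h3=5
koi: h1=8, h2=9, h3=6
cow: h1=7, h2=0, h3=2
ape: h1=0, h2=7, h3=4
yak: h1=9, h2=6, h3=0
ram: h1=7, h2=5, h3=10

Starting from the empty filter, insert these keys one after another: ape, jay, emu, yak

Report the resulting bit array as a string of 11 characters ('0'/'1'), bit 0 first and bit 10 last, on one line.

Answer: 11101111010

Derivation:
Start: bits=00000000000
After insert 'ape': sets bits 0 4 7 -> bits=10001001000
After insert 'jay': sets bits 1 2 -> bits=11101001000
After insert 'emu': sets bits 1 2 5 -> bits=11101101000
After insert 'yak': sets bits 0 6 9 -> bits=11101111010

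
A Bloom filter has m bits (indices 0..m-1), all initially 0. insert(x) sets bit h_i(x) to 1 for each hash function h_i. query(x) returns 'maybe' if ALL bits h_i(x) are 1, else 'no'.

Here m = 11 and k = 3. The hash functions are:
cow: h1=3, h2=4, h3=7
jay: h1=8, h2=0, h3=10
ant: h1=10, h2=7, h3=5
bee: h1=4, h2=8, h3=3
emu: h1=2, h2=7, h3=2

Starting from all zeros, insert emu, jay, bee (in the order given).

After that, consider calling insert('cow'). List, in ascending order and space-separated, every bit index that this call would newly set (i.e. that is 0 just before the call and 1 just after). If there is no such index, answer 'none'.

Start: bits=00000000000
After insert 'emu': sets bits 2 7 -> bits=00100001000
After insert 'jay': sets bits 0 8 10 -> bits=10100001101
After insert 'bee': sets bits 3 4 8 -> bits=10111001101
insert 'cow' would touch bits 3 4 7; currently bit3=1, bit4=1, bit7=1
Bits that are 0 among those (would change 0->1): none

Answer: none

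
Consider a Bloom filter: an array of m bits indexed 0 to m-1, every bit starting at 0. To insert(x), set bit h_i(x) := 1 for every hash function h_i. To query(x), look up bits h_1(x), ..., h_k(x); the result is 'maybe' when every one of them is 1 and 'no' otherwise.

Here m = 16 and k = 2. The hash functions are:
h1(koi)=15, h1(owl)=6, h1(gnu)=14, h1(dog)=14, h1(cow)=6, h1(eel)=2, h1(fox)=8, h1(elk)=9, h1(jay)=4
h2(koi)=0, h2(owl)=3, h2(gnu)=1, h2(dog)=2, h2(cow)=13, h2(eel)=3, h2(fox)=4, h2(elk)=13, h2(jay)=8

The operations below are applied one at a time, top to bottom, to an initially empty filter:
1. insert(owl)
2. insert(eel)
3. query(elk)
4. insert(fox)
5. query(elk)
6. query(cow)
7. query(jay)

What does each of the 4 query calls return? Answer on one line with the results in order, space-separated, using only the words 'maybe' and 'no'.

Answer: no no no maybe

Derivation:
Start: bits=0000000000000000
Op 1: insert owl -> sets bits 3 6 -> bits=0001001000000000
Op 2: insert eel -> sets bits 2 3 -> bits=0011001000000000
Op 3: query elk -> checks bit9=0, bit13=0 (has a 0) -> no
Op 4: insert fox -> sets bits 4 8 -> bits=0011101010000000
Op 5: query elk -> checks bit9=0, bit13=0 (has a 0) -> no
Op 6: query cow -> checks bit6=1, bit13=0 (has a 0) -> no
Op 7: query jay -> checks bit4=1, bit8=1 (all 1) -> maybe
Query results in order: no no no maybe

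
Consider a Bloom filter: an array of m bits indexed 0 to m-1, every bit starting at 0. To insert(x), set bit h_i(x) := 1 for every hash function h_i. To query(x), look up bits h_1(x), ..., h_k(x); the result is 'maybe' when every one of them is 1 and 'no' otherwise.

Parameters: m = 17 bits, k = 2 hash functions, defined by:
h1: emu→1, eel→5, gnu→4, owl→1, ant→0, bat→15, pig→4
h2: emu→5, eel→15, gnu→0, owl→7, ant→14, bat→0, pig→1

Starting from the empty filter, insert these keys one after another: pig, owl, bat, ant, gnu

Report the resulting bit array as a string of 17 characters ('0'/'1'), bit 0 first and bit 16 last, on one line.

Start: bits=00000000000000000
After insert 'pig': sets bits 1 4 -> bits=01001000000000000
After insert 'owl': sets bits 1 7 -> bits=01001001000000000
After insert 'bat': sets bits 0 15 -> bits=11001001000000010
After insert 'ant': sets bits 0 14 -> bits=11001001000000110
After insert 'gnu': sets bits 0 4 -> bits=11001001000000110

Answer: 11001001000000110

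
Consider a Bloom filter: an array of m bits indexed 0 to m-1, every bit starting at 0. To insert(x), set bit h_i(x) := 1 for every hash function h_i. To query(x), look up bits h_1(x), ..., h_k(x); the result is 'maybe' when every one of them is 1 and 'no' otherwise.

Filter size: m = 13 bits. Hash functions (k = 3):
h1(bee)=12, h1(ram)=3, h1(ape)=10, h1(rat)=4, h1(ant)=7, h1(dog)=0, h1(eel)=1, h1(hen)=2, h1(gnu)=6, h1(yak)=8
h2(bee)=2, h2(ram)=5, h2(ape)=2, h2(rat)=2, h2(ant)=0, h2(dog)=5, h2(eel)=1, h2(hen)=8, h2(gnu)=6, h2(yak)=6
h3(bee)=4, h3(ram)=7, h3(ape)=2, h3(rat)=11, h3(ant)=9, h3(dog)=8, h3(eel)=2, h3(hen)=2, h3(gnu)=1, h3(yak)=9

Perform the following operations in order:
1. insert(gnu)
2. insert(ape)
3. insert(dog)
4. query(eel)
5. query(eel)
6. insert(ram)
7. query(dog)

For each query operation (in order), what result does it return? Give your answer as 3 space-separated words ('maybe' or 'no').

Start: bits=0000000000000
Op 1: insert gnu -> sets bits 1 6 -> bits=0100001000000
Op 2: insert ape -> sets bits 2 10 -> bits=0110001000100
Op 3: insert dog -> sets bits 0 5 8 -> bits=1110011010100
Op 4: query eel -> checks bit1=1, bit2=1 (all 1) -> maybe
Op 5: query eel -> checks bit1=1, bit2=1 (all 1) -> maybe
Op 6: insert ram -> sets bits 3 5 7 -> bits=1111011110100
Op 7: query dog -> checks bit0=1, bit5=1, bit8=1 (all 1) -> maybe
Query results in order: maybe maybe maybe

Answer: maybe maybe maybe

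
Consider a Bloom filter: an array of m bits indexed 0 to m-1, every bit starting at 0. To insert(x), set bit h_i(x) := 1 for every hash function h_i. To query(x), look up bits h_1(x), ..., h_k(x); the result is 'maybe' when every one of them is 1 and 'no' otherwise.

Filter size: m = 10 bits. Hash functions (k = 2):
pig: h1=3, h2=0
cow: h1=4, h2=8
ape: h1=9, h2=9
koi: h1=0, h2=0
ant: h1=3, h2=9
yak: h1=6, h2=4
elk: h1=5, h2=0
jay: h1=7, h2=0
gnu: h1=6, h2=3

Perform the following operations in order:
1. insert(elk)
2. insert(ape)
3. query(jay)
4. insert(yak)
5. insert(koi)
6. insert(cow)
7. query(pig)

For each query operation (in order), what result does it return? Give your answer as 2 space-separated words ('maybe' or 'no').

Answer: no no

Derivation:
Start: bits=0000000000
Op 1: insert elk -> sets bits 0 5 -> bits=1000010000
Op 2: insert ape -> sets bits 9 -> bits=1000010001
Op 3: query jay -> checks bit0=1, bit7=0 (has a 0) -> no
Op 4: insert yak -> sets bits 4 6 -> bits=1000111001
Op 5: insert koi -> sets bits 0 -> bits=1000111001
Op 6: insert cow -> sets bits 4 8 -> bits=1000111011
Op 7: query pig -> checks bit0=1, bit3=0 (has a 0) -> no
Query results in order: no no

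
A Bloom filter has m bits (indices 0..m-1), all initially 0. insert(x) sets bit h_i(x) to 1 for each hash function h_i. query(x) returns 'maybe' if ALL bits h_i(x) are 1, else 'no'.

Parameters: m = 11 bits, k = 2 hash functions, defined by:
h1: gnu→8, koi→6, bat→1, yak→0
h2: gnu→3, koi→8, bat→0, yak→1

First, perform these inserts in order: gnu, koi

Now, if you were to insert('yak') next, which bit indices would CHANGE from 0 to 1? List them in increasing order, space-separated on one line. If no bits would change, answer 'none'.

Answer: 0 1

Derivation:
Start: bits=00000000000
After insert 'gnu': sets bits 3 8 -> bits=00010000100
After insert 'koi': sets bits 6 8 -> bits=00010010100
insert 'yak' would touch bits 0 1; currently bit0=0, bit1=0
Bits that are 0 among those (would change 0->1): 0 1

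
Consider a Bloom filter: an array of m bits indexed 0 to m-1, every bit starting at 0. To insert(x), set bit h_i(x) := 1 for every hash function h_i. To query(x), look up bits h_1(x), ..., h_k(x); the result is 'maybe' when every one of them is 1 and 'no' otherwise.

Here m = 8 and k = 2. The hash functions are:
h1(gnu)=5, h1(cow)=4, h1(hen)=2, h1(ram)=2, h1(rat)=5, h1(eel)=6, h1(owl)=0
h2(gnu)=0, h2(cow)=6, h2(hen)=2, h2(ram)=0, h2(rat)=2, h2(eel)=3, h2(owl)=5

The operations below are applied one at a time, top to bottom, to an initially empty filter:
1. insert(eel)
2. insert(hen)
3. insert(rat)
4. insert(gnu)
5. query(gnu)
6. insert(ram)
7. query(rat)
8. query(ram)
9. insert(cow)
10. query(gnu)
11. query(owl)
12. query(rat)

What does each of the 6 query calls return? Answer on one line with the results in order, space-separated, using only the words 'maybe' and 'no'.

Start: bits=00000000
Op 1: insert eel -> sets bits 3 6 -> bits=00010010
Op 2: insert hen -> sets bits 2 -> bits=00110010
Op 3: insert rat -> sets bits 2 5 -> bits=00110110
Op 4: insert gnu -> sets bits 0 5 -> bits=10110110
Op 5: query gnu -> checks bit0=1, bit5=1 (all 1) -> maybe
Op 6: insert ram -> sets bits 0 2 -> bits=10110110
Op 7: query rat -> checks bit2=1, bit5=1 (all 1) -> maybe
Op 8: query ram -> checks bit0=1, bit2=1 (all 1) -> maybe
Op 9: insert cow -> sets bits 4 6 -> bits=10111110
Op 10: query gnu -> checks bit0=1, bit5=1 (all 1) -> maybe
Op 11: query owl -> checks bit0=1, bit5=1 (all 1) -> maybe
Op 12: query rat -> checks bit2=1, bit5=1 (all 1) -> maybe
Query results in order: maybe maybe maybe maybe maybe maybe

Answer: maybe maybe maybe maybe maybe maybe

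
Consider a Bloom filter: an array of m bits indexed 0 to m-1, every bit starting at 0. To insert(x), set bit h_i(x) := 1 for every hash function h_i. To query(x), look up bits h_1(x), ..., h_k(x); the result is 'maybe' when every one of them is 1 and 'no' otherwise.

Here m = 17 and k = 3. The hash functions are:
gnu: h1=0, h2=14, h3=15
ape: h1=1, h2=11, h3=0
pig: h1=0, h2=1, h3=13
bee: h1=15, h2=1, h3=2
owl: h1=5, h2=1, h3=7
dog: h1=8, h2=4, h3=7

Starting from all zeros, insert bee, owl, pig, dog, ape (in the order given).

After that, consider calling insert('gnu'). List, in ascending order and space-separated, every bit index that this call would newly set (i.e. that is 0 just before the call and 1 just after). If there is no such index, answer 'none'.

Start: bits=00000000000000000
After insert 'bee': sets bits 1 2 15 -> bits=01100000000000010
After insert 'owl': sets bits 1 5 7 -> bits=01100101000000010
After insert 'pig': sets bits 0 1 13 -> bits=11100101000001010
After insert 'dog': sets bits 4 7 8 -> bits=11101101100001010
After insert 'ape': sets bits 0 1 11 -> bits=11101101100101010
insert 'gnu' would touch bits 0 14 15; currently bit0=1, bit14=0, bit15=1
Bits that are 0 among those (would change 0->1): 14

Answer: 14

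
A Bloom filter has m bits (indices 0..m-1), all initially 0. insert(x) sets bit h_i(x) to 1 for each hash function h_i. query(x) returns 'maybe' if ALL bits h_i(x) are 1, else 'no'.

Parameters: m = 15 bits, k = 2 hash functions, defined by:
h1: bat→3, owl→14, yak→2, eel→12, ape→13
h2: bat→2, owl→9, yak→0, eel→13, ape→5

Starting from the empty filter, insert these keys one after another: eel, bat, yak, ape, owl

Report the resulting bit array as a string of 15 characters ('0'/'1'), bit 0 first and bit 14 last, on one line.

Start: bits=000000000000000
After insert 'eel': sets bits 12 13 -> bits=000000000000110
After insert 'bat': sets bits 2 3 -> bits=001100000000110
After insert 'yak': sets bits 0 2 -> bits=101100000000110
After insert 'ape': sets bits 5 13 -> bits=101101000000110
After insert 'owl': sets bits 9 14 -> bits=101101000100111

Answer: 101101000100111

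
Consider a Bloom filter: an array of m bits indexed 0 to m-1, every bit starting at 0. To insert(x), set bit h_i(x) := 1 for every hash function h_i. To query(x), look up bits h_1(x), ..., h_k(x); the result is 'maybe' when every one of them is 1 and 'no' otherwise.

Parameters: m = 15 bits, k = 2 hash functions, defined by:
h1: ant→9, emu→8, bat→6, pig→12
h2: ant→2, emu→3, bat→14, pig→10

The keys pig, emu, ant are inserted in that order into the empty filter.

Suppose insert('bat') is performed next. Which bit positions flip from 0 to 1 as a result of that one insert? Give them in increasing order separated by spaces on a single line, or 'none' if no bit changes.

Answer: 6 14

Derivation:
Start: bits=000000000000000
After insert 'pig': sets bits 10 12 -> bits=000000000010100
After insert 'emu': sets bits 3 8 -> bits=000100001010100
After insert 'ant': sets bits 2 9 -> bits=001100001110100
insert 'bat' would touch bits 6 14; currently bit6=0, bit14=0
Bits that are 0 among those (would change 0->1): 6 14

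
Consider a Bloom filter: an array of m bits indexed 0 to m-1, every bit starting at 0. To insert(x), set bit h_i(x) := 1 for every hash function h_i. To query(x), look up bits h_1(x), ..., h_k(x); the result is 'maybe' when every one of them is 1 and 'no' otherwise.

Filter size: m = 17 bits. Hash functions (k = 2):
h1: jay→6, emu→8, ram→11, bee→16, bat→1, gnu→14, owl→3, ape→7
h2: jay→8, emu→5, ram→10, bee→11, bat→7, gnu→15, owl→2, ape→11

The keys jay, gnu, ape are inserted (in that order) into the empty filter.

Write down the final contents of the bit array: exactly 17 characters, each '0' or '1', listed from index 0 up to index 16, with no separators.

Start: bits=00000000000000000
After insert 'jay': sets bits 6 8 -> bits=00000010100000000
After insert 'gnu': sets bits 14 15 -> bits=00000010100000110
After insert 'ape': sets bits 7 11 -> bits=00000011100100110

Answer: 00000011100100110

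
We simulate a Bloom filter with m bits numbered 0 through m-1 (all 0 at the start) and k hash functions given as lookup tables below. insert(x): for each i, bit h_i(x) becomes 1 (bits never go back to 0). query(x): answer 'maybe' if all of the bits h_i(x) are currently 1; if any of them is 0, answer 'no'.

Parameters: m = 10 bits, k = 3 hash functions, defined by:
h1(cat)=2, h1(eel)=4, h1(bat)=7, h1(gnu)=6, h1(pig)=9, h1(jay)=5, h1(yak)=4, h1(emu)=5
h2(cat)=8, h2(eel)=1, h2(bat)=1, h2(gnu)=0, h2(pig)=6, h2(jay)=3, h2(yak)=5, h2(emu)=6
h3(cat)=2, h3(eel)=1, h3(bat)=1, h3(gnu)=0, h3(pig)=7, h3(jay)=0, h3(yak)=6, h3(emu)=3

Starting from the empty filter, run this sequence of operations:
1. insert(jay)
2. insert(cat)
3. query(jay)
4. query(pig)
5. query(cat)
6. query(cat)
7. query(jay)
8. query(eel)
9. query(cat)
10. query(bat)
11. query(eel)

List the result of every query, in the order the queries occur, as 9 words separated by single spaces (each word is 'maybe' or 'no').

Answer: maybe no maybe maybe maybe no maybe no no

Derivation:
Start: bits=0000000000
Op 1: insert jay -> sets bits 0 3 5 -> bits=1001010000
Op 2: insert cat -> sets bits 2 8 -> bits=1011010010
Op 3: query jay -> checks bit0=1, bit3=1, bit5=1 (all 1) -> maybe
Op 4: query pig -> checks bit6=0, bit7=0, bit9=0 (has a 0) -> no
Op 5: query cat -> checks bit2=1, bit8=1 (all 1) -> maybe
Op 6: query cat -> checks bit2=1, bit8=1 (all 1) -> maybe
Op 7: query jay -> checks bit0=1, bit3=1, bit5=1 (all 1) -> maybe
Op 8: query eel -> checks bit1=0, bit4=0 (has a 0) -> no
Op 9: query cat -> checks bit2=1, bit8=1 (all 1) -> maybe
Op 10: query bat -> checks bit1=0, bit7=0 (has a 0) -> no
Op 11: query eel -> checks bit1=0, bit4=0 (has a 0) -> no
Query results in order: maybe no maybe maybe maybe no maybe no no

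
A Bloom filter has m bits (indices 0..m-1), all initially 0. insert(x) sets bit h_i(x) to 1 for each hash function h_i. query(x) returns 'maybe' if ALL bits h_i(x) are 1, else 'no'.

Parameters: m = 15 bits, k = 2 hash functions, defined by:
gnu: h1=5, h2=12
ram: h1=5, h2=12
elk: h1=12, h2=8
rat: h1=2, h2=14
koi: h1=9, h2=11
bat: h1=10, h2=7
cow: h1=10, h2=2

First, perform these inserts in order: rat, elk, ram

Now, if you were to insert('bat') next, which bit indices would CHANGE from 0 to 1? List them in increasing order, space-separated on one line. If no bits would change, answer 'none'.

Answer: 7 10

Derivation:
Start: bits=000000000000000
After insert 'rat': sets bits 2 14 -> bits=001000000000001
After insert 'elk': sets bits 8 12 -> bits=001000001000101
After insert 'ram': sets bits 5 12 -> bits=001001001000101
insert 'bat' would touch bits 7 10; currently bit7=0, bit10=0
Bits that are 0 among those (would change 0->1): 7 10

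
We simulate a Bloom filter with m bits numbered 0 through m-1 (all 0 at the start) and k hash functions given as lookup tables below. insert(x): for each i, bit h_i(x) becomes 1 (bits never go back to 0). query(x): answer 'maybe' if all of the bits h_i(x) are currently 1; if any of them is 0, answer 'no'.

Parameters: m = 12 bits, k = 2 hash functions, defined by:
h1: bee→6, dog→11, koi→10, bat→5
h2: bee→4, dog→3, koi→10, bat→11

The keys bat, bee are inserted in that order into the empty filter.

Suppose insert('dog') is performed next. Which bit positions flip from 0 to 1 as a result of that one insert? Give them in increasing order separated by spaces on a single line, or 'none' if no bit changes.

Answer: 3

Derivation:
Start: bits=000000000000
After insert 'bat': sets bits 5 11 -> bits=000001000001
After insert 'bee': sets bits 4 6 -> bits=000011100001
insert 'dog' would touch bits 3 11; currently bit3=0, bit11=1
Bits that are 0 among those (would change 0->1): 3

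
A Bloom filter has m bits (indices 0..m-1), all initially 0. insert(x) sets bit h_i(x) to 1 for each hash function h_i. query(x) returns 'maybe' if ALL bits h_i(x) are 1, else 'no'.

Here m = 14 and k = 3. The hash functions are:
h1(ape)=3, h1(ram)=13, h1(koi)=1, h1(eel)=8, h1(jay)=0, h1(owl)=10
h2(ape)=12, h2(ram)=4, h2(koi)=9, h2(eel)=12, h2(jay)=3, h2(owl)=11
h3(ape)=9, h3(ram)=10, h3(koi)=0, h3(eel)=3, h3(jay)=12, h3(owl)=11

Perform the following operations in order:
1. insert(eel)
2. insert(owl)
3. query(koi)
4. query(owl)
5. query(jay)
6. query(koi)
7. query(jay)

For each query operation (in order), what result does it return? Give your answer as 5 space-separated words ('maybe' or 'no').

Answer: no maybe no no no

Derivation:
Start: bits=00000000000000
Op 1: insert eel -> sets bits 3 8 12 -> bits=00010000100010
Op 2: insert owl -> sets bits 10 11 -> bits=00010000101110
Op 3: query koi -> checks bit0=0, bit1=0, bit9=0 (has a 0) -> no
Op 4: query owl -> checks bit10=1, bit11=1 (all 1) -> maybe
Op 5: query jay -> checks bit0=0, bit3=1, bit12=1 (has a 0) -> no
Op 6: query koi -> checks bit0=0, bit1=0, bit9=0 (has a 0) -> no
Op 7: query jay -> checks bit0=0, bit3=1, bit12=1 (has a 0) -> no
Query results in order: no maybe no no no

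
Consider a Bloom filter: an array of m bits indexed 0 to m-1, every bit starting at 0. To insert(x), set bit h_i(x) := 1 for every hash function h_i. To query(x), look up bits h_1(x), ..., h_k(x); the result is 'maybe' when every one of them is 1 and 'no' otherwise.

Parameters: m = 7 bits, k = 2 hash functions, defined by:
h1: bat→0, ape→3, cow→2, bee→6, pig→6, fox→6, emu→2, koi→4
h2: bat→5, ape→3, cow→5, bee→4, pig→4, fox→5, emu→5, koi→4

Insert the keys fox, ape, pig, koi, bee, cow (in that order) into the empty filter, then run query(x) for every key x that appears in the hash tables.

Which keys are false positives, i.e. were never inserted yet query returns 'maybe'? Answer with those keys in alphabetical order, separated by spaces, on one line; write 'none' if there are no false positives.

Answer: emu

Derivation:
Start: bits=0000000
After insert 'fox': sets bits 5 6 -> bits=0000011
After insert 'ape': sets bits 3 -> bits=0001011
After insert 'pig': sets bits 4 6 -> bits=0001111
After insert 'koi': sets bits 4 -> bits=0001111
After insert 'bee': sets bits 4 6 -> bits=0001111
After insert 'cow': sets bits 2 5 -> bits=0011111
Not inserted: bat emu — query each against bits=0011111:
query bat: checks bit0=0, bit5=1 (has a 0) -> no => not a false positive
query emu: checks bit2=1, bit5=1 (all 1) -> maybe => FALSE POSITIVE
False positives (alphabetical): emu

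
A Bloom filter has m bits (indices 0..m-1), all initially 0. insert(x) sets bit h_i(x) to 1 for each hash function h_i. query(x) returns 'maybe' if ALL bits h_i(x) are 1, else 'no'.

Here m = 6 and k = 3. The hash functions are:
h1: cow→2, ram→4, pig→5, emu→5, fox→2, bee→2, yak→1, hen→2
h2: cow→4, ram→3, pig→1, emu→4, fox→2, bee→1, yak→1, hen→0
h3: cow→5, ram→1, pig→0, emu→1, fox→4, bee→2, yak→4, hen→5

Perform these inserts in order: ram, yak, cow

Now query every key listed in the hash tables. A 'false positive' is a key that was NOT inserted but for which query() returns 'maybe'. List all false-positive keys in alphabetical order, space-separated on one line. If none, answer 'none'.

Start: bits=000000
After insert 'ram': sets bits 1 3 4 -> bits=010110
After insert 'yak': sets bits 1 4 -> bits=010110
After insert 'cow': sets bits 2 4 5 -> bits=011111
Not inserted: bee emu fox hen pig — query each against bits=011111:
query bee: checks bit1=1, bit2=1 (all 1) -> maybe => FALSE POSITIVE
query emu: checks bit1=1, bit4=1, bit5=1 (all 1) -> maybe => FALSE POSITIVE
query fox: checks bit2=1, bit4=1 (all 1) -> maybe => FALSE POSITIVE
query hen: checks bit0=0, bit2=1, bit5=1 (has a 0) -> no => not a false positive
query pig: checks bit0=0, bit1=1, bit5=1 (has a 0) -> no => not a false positive
False positives (alphabetical): bee emu fox

Answer: bee emu fox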